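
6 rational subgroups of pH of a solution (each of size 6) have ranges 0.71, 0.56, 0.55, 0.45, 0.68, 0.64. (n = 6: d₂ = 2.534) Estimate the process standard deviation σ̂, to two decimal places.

0.24

R̄ = (0.71 + 0.56 + 0.55 + 0.45 + 0.68 + 0.64) / 6 = 0.5983
σ̂ = R̄ / d₂ = 0.5983 / 2.534 = 0.2361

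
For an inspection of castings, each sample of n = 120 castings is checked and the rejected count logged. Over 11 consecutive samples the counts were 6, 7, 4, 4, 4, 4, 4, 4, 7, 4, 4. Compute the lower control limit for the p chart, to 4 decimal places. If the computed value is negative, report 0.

p̄ = Σdᵢ / (k·n) = 52 / (11 × 120) = 0.03939
LCL = p̄ − 3·√(p̄(1−p̄)/n) = 0.03939 − 3 × 0.01776 = -0.01388 → 0 (negative, so LCL = 0)

0.0000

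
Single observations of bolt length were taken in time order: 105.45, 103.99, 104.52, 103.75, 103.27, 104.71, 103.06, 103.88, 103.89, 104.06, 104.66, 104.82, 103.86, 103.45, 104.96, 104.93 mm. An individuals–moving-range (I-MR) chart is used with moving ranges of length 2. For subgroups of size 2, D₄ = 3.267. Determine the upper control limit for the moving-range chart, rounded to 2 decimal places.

Moving ranges: 1.46, 0.53, 0.77, 0.48, 1.44, 1.65, 0.82, 0.01, 0.17, 0.60, 0.16, 0.96, 0.41, 1.51, 0.03; M̄R̄ = 11.0000 / 15 = 0.7333
UCL_MR = D₄·M̄R̄ = 3.267 × 0.7333 = 2.3958

2.40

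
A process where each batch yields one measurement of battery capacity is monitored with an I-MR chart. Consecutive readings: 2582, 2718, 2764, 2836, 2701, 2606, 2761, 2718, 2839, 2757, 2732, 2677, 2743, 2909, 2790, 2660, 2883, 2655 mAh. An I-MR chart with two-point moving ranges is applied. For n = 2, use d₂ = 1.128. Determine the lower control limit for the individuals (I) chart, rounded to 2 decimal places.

2443.83

X̄ = (2582 + 2718 + 2764 + 2836 + 2701 + 2606 + 2761 + 2718 + 2839 + 2757 + 2732 + 2677 + 2743 + 2909 + 2790 + 2660 + 2883 + 2655) / 18 = 2740.6111
Moving ranges: 136, 46, 72, 135, 95, 155, 43, 121, 82, 25, 55, 66, 166, 119, 130, 223, 228; M̄R̄ = 1897.0000 / 17 = 111.5882
LCL = X̄ − 3·M̄R̄/d₂ = 2740.6111 − 3 × 111.5882 / 1.128 = 2443.8339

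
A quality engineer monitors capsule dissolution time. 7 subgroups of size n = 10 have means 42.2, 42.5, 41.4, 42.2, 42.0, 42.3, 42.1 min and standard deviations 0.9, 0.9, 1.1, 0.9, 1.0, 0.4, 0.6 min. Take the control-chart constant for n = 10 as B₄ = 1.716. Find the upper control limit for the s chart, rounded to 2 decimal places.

1.42

s̄ = (0.9 + 0.9 + 1.1 + 0.9 + 1.0 + 0.4 + 0.6) / 7 = 0.8286
UCL_s = B₄·s̄ = 1.716 × 0.8286 = 1.4218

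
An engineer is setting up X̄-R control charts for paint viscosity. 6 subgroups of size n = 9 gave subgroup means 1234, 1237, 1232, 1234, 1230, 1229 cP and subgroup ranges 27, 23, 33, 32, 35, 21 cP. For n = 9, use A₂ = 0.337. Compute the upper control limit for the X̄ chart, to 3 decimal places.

X̄̄ = (1234 + 1237 + 1232 + 1234 + 1230 + 1229) / 6 = 7396.0000 / 6 = 1232.6667
R̄ = (27 + 23 + 33 + 32 + 35 + 21) / 6 = 171.0000 / 6 = 28.5000
UCL = X̄̄ + A₂·R̄ = 1232.6667 + 0.337 × 28.5000 = 1242.2712

1242.271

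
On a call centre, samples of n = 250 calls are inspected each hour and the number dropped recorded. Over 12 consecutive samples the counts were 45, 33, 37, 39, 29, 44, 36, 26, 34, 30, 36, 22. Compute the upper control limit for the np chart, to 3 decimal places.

50.560

p̄ = Σdᵢ / (k·n) = 411 / (12 × 250) = 0.13700
UCL = np̄ + 3·√(np̄(1−p̄)) = 34.2500 + 3 × √(34.2500×0.86300) = 34.2500 + 3 × 5.4367 = 50.5601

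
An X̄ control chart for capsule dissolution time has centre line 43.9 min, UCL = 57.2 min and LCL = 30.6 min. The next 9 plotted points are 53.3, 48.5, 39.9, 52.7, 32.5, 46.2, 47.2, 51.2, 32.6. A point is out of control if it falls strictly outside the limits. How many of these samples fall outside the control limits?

All 9 points lie within [30.6, 57.2].

0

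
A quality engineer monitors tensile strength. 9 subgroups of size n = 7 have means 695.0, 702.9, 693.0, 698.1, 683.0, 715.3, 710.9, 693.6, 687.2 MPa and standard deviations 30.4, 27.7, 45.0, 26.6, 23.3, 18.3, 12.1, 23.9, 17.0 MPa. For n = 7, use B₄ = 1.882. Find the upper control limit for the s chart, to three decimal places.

46.904

s̄ = (30.4 + 27.7 + 45.0 + 26.6 + 23.3 + 18.3 + 12.1 + 23.9 + 17.0) / 9 = 24.9222
UCL_s = B₄·s̄ = 1.882 × 24.9222 = 46.9036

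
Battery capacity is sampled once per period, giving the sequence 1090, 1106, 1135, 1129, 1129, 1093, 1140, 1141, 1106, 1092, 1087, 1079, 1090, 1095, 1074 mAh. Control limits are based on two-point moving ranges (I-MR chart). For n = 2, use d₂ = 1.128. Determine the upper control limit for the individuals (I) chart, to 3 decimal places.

1150.186

X̄ = (1090 + 1106 + 1135 + 1129 + 1129 + 1093 + 1140 + 1141 + 1106 + 1092 + 1087 + 1079 + 1090 + 1095 + 1074) / 15 = 1105.7333
Moving ranges: 16, 29, 6, 0, 36, 47, 1, 35, 14, 5, 8, 11, 5, 21; M̄R̄ = 234.0000 / 14 = 16.7143
UCL = X̄ + 3·M̄R̄/d₂ = 1105.7333 + 3 × 16.7143 / 1.128 = 1150.1862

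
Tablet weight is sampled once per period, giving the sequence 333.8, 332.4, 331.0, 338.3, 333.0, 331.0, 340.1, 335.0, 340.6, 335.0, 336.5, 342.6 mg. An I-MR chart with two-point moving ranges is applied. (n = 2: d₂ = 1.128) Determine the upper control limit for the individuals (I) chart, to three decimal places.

X̄ = (333.8 + 332.4 + 331.0 + 338.3 + 333.0 + 331.0 + 340.1 + 335.0 + 340.6 + 335.0 + 336.5 + 342.6) / 12 = 335.7750
Moving ranges: 1.4, 1.4, 7.3, 5.3, 2.0, 9.1, 5.1, 5.6, 5.6, 1.5, 6.1; M̄R̄ = 50.4000 / 11 = 4.5818
UCL = X̄ + 3·M̄R̄/d₂ = 335.7750 + 3 × 4.5818 / 1.128 = 347.9607

347.961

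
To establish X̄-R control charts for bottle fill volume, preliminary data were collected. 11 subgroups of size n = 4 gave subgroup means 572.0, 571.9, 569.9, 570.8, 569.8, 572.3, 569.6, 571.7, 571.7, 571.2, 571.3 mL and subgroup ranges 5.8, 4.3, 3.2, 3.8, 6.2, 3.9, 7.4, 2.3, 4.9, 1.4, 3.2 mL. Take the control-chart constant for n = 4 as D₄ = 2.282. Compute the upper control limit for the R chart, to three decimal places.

R̄ = (5.8 + 4.3 + 3.2 + 3.8 + 6.2 + 3.9 + 7.4 + 2.3 + 4.9 + 1.4 + 3.2) / 11 = 46.4000 / 11 = 4.2182
UCL_R = D₄·R̄ = 2.282 × 4.2182 = 9.6259

9.626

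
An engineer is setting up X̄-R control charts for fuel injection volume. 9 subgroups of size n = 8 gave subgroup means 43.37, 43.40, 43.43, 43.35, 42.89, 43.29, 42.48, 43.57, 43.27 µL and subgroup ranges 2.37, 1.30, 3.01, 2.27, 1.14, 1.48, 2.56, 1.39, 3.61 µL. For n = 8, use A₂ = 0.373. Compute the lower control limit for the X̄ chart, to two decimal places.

X̄̄ = (43.37 + 43.40 + 43.43 + 43.35 + 42.89 + 43.29 + 42.48 + 43.57 + 43.27) / 9 = 389.0500 / 9 = 43.2278
R̄ = (2.37 + 1.30 + 3.01 + 2.27 + 1.14 + 1.48 + 2.56 + 1.39 + 3.61) / 9 = 19.1300 / 9 = 2.1256
LCL = X̄̄ − A₂·R̄ = 43.2278 − 0.373 × 2.1256 = 42.4349

42.43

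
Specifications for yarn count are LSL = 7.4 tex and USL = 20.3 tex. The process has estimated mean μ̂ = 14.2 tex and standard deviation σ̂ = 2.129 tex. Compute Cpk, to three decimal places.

Cpu = (USL − μ̂) / (3σ̂) = (20.3 − 14.2) / (3 × 2.129) = 0.9551; Cpl = (μ̂ − LSL) / (3σ̂) = (14.2 − 7.4) / (3 × 2.129) = 1.0647; Cpk = min(Cpu, Cpl) = 0.9551

0.955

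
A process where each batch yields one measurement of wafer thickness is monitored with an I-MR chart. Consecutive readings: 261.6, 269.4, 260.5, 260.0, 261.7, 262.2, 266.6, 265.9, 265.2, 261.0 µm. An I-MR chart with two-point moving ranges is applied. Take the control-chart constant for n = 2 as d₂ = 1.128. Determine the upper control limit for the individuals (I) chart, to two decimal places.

X̄ = (261.6 + 269.4 + 260.5 + 260.0 + 261.7 + 262.2 + 266.6 + 265.9 + 265.2 + 261.0) / 10 = 263.4100
Moving ranges: 7.8, 8.9, 0.5, 1.7, 0.5, 4.4, 0.7, 0.7, 4.2; M̄R̄ = 29.4000 / 9 = 3.2667
UCL = X̄ + 3·M̄R̄/d₂ = 263.4100 + 3 × 3.2667 / 1.128 = 272.0979

272.10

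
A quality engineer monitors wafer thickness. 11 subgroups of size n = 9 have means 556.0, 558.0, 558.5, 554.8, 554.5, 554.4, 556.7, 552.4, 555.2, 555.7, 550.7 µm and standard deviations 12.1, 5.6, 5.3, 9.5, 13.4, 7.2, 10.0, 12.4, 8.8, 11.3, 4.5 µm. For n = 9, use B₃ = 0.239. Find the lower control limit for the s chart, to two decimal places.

s̄ = (12.1 + 5.6 + 5.3 + 9.5 + 13.4 + 7.2 + 10.0 + 12.4 + 8.8 + 11.3 + 4.5) / 11 = 9.1000
LCL_s = B₃·s̄ = 0.239 × 9.1000 = 2.1749

2.17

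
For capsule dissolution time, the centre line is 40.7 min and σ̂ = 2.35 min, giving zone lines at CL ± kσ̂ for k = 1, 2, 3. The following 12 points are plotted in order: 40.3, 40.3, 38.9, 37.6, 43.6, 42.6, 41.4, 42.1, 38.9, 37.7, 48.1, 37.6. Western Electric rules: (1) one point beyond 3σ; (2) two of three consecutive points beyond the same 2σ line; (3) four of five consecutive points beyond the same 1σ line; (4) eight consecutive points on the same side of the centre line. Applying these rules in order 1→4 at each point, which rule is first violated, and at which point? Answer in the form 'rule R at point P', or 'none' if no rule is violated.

Zone of each point (C = within 1σ̂, B = 1σ̂–2σ̂, A = 2σ̂–3σ̂, * = beyond 3σ̂; sign = side of CL): 1:-C, 2:-C, 3:-C, 4:-B, 5:+B, 6:+C, 7:+C, 8:+C, 9:-C, 10:-B, 11:+*, 12:-B
Rule 1 (one point beyond the 3σ limits) is satisfied at point 11.

rule 1 at point 11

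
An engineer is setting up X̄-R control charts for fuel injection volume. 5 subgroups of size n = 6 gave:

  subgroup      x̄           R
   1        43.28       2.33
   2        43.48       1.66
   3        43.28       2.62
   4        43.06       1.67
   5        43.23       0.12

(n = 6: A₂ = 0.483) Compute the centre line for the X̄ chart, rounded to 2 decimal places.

43.27

X̄̄ = (43.28 + 43.48 + 43.28 + 43.06 + 43.23) / 5 = 216.3300 / 5 = 43.2660
CL = X̄̄ = 43.2660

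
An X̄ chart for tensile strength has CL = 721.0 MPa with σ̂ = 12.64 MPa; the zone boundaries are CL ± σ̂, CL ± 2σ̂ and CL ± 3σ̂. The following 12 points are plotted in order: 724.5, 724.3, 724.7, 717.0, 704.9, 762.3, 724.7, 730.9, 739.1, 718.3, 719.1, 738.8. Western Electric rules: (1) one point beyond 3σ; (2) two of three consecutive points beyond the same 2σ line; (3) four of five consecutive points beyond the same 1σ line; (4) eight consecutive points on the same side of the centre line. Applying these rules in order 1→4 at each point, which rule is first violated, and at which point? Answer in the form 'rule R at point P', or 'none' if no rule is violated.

Zone of each point (C = within 1σ̂, B = 1σ̂–2σ̂, A = 2σ̂–3σ̂, * = beyond 3σ̂; sign = side of CL): 1:+C, 2:+C, 3:+C, 4:-C, 5:-B, 6:+*, 7:+C, 8:+C, 9:+B, 10:-C, 11:-C, 12:+B
Rule 1 (one point beyond the 3σ limits) is satisfied at point 6.

rule 1 at point 6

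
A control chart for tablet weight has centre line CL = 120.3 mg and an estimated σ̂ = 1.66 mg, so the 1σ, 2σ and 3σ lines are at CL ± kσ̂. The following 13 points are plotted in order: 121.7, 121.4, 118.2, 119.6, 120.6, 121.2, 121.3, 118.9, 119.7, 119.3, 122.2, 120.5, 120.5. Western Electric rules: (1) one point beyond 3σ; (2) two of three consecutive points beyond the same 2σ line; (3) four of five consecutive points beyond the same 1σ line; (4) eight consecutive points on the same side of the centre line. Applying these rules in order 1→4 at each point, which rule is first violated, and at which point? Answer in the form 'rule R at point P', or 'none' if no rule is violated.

none

Zone of each point (C = within 1σ̂, B = 1σ̂–2σ̂, A = 2σ̂–3σ̂, * = beyond 3σ̂; sign = side of CL): 1:+C, 2:+C, 3:-B, 4:-C, 5:+C, 6:+C, 7:+C, 8:-C, 9:-C, 10:-C, 11:+B, 12:+C, 13:+C
No rule fires across all 13 points.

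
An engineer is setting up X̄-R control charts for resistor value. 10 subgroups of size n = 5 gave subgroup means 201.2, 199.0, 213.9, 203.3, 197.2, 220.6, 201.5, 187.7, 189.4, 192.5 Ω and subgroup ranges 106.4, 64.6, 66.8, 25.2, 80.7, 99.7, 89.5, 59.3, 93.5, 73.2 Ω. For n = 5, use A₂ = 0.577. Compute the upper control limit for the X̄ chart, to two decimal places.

X̄̄ = (201.2 + 199.0 + 213.9 + 203.3 + 197.2 + 220.6 + 201.5 + 187.7 + 189.4 + 192.5) / 10 = 2006.3000 / 10 = 200.6300
R̄ = (106.4 + 64.6 + 66.8 + 25.2 + 80.7 + 99.7 + 89.5 + 59.3 + 93.5 + 73.2) / 10 = 758.9000 / 10 = 75.8900
UCL = X̄̄ + A₂·R̄ = 200.6300 + 0.577 × 75.8900 = 244.4185

244.42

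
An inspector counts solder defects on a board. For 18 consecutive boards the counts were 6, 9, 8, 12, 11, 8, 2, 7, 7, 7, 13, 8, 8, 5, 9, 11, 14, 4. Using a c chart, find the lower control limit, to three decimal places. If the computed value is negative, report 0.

0.000

c̄ = (6 + 9 + 8 + 12 + 11 + 8 + 2 + 7 + 7 + 7 + 13 + 8 + 8 + 5 + 9 + 11 + 14 + 4) / 18 = 149 / 18 = 8.2778
LCL = c̄ − 3√c̄ = 8.2778 − 3 × 2.8771 = -0.3536 → 0 (cannot be negative)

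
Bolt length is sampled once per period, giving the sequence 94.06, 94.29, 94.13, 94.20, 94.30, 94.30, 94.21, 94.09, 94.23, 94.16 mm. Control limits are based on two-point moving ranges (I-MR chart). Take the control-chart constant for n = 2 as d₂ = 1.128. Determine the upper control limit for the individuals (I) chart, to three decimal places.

94.487

X̄ = (94.06 + 94.29 + 94.13 + 94.20 + 94.30 + 94.30 + 94.21 + 94.09 + 94.23 + 94.16) / 10 = 94.1970
Moving ranges: 0.23, 0.16, 0.07, 0.10, 0.00, 0.09, 0.12, 0.14, 0.07; M̄R̄ = 0.9800 / 9 = 0.1089
UCL = X̄ + 3·M̄R̄/d₂ = 94.1970 + 3 × 0.1089 / 1.128 = 94.4866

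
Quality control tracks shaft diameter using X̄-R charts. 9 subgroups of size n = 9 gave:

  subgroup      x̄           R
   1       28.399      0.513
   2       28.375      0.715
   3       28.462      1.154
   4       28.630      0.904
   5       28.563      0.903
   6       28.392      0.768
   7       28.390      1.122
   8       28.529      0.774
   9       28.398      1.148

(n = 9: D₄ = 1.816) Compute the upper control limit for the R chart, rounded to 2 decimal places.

R̄ = (0.513 + 0.715 + 1.154 + 0.904 + 0.903 + 0.768 + 1.122 + 0.774 + 1.148) / 9 = 8.0010 / 9 = 0.8890
UCL_R = D₄·R̄ = 1.816 × 0.8890 = 1.6144

1.61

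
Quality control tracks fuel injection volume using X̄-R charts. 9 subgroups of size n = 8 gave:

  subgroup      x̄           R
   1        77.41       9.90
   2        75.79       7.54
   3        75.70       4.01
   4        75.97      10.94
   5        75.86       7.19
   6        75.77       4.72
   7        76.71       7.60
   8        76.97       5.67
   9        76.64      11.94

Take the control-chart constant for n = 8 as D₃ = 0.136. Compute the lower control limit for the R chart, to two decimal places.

1.05

R̄ = (9.90 + 7.54 + 4.01 + 10.94 + 7.19 + 4.72 + 7.60 + 5.67 + 11.94) / 9 = 69.5100 / 9 = 7.7233
LCL_R = D₃·R̄ = 0.136 × 7.7233 = 1.0504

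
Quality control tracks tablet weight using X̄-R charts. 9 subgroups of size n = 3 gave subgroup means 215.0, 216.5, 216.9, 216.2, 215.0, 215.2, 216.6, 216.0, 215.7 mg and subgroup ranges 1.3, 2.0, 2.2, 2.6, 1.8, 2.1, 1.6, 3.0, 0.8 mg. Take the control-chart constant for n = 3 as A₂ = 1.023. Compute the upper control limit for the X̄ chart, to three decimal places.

217.878

X̄̄ = (215.0 + 216.5 + 216.9 + 216.2 + 215.0 + 215.2 + 216.6 + 216.0 + 215.7) / 9 = 1943.1000 / 9 = 215.9000
R̄ = (1.3 + 2.0 + 2.2 + 2.6 + 1.8 + 2.1 + 1.6 + 3.0 + 0.8) / 9 = 17.4000 / 9 = 1.9333
UCL = X̄̄ + A₂·R̄ = 215.9000 + 1.023 × 1.9333 = 217.8778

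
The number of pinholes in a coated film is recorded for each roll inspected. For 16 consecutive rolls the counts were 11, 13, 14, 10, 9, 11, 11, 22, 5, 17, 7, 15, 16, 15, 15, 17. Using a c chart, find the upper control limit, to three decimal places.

23.817

c̄ = (11 + 13 + 14 + 10 + 9 + 11 + 11 + 22 + 5 + 17 + 7 + 15 + 16 + 15 + 15 + 17) / 16 = 208 / 16 = 13.0000
UCL = c̄ + 3√c̄ = 13.0000 + 3 × √13.0000 = 13.0000 + 3 × 3.6056 = 23.8167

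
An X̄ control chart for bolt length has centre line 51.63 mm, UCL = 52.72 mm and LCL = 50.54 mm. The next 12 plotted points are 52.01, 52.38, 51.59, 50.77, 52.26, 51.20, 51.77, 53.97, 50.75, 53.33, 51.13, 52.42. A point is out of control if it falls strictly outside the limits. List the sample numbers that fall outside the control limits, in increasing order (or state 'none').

8, 10

Compare each point to [50.54, 52.72]: sample 8 = 53.97 > UCL; sample 10 = 53.33 > UCL.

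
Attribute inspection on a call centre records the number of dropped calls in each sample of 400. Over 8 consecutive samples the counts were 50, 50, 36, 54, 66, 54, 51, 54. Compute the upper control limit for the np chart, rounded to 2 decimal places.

p̄ = Σdᵢ / (k·n) = 415 / (8 × 400) = 0.12969
UCL = np̄ + 3·√(np̄(1−p̄)) = 51.8750 + 3 × √(51.8750×0.87031) = 51.8750 + 3 × 6.7192 = 72.0326

72.03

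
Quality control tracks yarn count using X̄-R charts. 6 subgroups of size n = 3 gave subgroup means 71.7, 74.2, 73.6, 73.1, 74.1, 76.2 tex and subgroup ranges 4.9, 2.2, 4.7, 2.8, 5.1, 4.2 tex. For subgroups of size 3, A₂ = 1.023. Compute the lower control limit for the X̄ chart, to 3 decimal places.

69.742

X̄̄ = (71.7 + 74.2 + 73.6 + 73.1 + 74.1 + 76.2) / 6 = 442.9000 / 6 = 73.8167
R̄ = (4.9 + 2.2 + 4.7 + 2.8 + 5.1 + 4.2) / 6 = 23.9000 / 6 = 3.9833
LCL = X̄̄ − A₂·R̄ = 73.8167 − 1.023 × 3.9833 = 69.7417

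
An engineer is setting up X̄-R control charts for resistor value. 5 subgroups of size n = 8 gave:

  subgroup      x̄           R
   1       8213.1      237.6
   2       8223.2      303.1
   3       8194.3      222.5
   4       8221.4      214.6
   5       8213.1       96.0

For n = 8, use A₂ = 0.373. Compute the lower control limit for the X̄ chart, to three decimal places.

X̄̄ = (8213.1 + 8223.2 + 8194.3 + 8221.4 + 8213.1) / 5 = 41065.1000 / 5 = 8213.0200
R̄ = (237.6 + 303.1 + 222.5 + 214.6 + 96.0) / 5 = 1073.8000 / 5 = 214.7600
LCL = X̄̄ − A₂·R̄ = 8213.0200 − 0.373 × 214.7600 = 8132.9145

8132.915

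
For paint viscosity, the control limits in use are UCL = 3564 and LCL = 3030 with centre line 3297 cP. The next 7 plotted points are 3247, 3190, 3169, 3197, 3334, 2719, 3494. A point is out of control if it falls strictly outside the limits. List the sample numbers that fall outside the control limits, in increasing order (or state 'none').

6

Compare each point to [3030, 3564]: sample 6 = 2719 < LCL.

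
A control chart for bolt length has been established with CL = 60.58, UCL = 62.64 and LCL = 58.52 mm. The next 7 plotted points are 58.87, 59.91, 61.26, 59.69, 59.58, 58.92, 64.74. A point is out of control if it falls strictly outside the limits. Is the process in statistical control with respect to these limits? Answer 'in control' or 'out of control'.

out of control

Compare each point to [58.52, 62.64]: sample 7 = 64.74 > UCL.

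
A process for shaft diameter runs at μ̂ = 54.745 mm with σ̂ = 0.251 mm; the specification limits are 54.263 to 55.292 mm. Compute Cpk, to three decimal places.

0.640

Cpu = (USL − μ̂) / (3σ̂) = (55.292 − 54.745) / (3 × 0.251) = 0.7264; Cpl = (μ̂ − LSL) / (3σ̂) = (54.745 − 54.263) / (3 × 0.251) = 0.6401; Cpk = min(Cpu, Cpl) = 0.6401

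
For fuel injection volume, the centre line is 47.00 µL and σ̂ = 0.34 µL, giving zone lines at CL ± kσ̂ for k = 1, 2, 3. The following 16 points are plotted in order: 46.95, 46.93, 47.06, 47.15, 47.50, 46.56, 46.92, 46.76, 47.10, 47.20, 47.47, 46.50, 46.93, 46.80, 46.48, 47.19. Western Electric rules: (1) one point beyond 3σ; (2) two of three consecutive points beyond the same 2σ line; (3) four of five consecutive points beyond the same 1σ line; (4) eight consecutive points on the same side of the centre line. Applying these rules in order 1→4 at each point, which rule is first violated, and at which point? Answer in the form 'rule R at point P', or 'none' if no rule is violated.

Zone of each point (C = within 1σ̂, B = 1σ̂–2σ̂, A = 2σ̂–3σ̂, * = beyond 3σ̂; sign = side of CL): 1:-C, 2:-C, 3:+C, 4:+C, 5:+B, 6:-B, 7:-C, 8:-C, 9:+C, 10:+C, 11:+B, 12:-B, 13:-C, 14:-C, 15:-B, 16:+C
No rule fires across all 16 points.

none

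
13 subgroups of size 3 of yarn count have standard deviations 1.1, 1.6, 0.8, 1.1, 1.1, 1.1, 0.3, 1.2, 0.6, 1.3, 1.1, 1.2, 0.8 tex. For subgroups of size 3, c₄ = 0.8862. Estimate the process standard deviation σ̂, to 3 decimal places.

s̄ = (1.1 + 1.6 + 0.8 + 1.1 + 1.1 + 1.1 + 0.3 + 1.2 + 0.6 + 1.3 + 1.1 + 1.2 + 0.8) / 13 = 1.0231
σ̂ = s̄ / c₄ = 1.0231 / 0.8862 = 1.1545

1.154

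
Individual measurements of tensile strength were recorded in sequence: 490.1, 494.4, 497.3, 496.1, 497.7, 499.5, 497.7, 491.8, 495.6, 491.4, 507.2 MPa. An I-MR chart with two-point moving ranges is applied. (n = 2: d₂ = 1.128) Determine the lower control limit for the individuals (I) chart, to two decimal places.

X̄ = (490.1 + 494.4 + 497.3 + 496.1 + 497.7 + 499.5 + 497.7 + 491.8 + 495.6 + 491.4 + 507.2) / 11 = 496.2545
Moving ranges: 4.3, 2.9, 1.2, 1.6, 1.8, 1.8, 5.9, 3.8, 4.2, 15.8; M̄R̄ = 43.3000 / 10 = 4.3300
LCL = X̄ − 3·M̄R̄/d₂ = 496.2545 − 3 × 4.3300 / 1.128 = 484.7386

484.74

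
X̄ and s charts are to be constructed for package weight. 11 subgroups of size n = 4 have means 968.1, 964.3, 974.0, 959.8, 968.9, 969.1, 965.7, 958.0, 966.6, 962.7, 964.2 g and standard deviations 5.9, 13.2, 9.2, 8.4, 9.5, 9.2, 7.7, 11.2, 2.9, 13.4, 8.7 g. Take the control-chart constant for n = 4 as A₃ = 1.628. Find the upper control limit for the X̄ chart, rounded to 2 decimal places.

980.28

X̄̄ = (968.1 + 964.3 + 974.0 + 959.8 + 968.9 + 969.1 + 965.7 + 958.0 + 966.6 + 962.7 + 964.2) / 11 = 965.5818
s̄ = (5.9 + 13.2 + 9.2 + 8.4 + 9.5 + 9.2 + 7.7 + 11.2 + 2.9 + 13.4 + 8.7) / 11 = 9.0273
UCL = X̄̄ + A₃·s̄ = 965.5818 + 1.628 × 9.0273 = 980.2782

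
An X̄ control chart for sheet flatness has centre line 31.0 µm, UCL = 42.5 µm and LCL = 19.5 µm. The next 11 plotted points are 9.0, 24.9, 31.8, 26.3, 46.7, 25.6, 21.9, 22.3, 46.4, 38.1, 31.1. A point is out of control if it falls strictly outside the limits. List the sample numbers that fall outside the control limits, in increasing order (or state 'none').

Compare each point to [19.5, 42.5]: sample 1 = 9.0 < LCL; sample 5 = 46.7 > UCL; sample 9 = 46.4 > UCL.

1, 5, 9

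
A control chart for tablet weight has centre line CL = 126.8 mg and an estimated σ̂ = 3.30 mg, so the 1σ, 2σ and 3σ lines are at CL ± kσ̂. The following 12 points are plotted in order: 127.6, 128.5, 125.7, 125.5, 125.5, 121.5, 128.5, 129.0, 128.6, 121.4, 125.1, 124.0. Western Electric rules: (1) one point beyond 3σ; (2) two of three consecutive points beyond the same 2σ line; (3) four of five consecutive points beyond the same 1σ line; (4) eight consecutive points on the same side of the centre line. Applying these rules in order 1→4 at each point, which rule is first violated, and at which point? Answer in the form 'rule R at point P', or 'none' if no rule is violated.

none

Zone of each point (C = within 1σ̂, B = 1σ̂–2σ̂, A = 2σ̂–3σ̂, * = beyond 3σ̂; sign = side of CL): 1:+C, 2:+C, 3:-C, 4:-C, 5:-C, 6:-B, 7:+C, 8:+C, 9:+C, 10:-B, 11:-C, 12:-C
No rule fires across all 12 points.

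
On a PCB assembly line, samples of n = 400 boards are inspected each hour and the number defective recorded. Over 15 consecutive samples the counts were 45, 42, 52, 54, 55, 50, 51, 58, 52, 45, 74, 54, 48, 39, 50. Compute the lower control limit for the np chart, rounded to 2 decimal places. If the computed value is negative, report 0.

31.21

p̄ = Σdᵢ / (k·n) = 769 / (15 × 400) = 0.12817
LCL = np̄ − 3·√(np̄(1−p̄)) = 51.2667 − 3 × 6.6855 = 31.2101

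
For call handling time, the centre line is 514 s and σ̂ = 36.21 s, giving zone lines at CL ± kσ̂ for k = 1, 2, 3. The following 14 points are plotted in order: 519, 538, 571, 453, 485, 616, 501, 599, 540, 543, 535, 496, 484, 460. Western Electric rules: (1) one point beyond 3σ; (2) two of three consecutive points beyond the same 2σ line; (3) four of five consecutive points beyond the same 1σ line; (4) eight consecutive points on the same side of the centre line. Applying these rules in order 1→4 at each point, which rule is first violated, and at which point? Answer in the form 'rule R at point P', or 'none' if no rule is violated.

Zone of each point (C = within 1σ̂, B = 1σ̂–2σ̂, A = 2σ̂–3σ̂, * = beyond 3σ̂; sign = side of CL): 1:+C, 2:+C, 3:+B, 4:-B, 5:-C, 6:+A, 7:-C, 8:+A, 9:+C, 10:+C, 11:+C, 12:-C, 13:-C, 14:-B
Rule 2 (two of three consecutive points beyond the same 2σ limit) is satisfied at point 8.

rule 2 at point 8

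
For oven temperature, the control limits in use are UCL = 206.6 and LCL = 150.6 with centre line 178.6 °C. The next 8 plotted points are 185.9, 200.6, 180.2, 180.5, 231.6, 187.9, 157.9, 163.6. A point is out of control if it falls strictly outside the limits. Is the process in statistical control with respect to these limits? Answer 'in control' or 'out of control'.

Compare each point to [150.6, 206.6]: sample 5 = 231.6 > UCL.

out of control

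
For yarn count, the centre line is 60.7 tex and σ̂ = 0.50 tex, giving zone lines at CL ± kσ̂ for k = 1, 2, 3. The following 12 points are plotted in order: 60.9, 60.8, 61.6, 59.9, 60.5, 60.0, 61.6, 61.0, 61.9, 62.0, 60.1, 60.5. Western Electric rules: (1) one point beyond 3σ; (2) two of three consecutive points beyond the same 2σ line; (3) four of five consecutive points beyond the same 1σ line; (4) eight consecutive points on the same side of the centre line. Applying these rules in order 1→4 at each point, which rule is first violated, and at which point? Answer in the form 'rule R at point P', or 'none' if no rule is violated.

rule 2 at point 10

Zone of each point (C = within 1σ̂, B = 1σ̂–2σ̂, A = 2σ̂–3σ̂, * = beyond 3σ̂; sign = side of CL): 1:+C, 2:+C, 3:+B, 4:-B, 5:-C, 6:-B, 7:+B, 8:+C, 9:+A, 10:+A, 11:-B, 12:-C
Rule 2 (two of three consecutive points beyond the same 2σ limit) is satisfied at point 10.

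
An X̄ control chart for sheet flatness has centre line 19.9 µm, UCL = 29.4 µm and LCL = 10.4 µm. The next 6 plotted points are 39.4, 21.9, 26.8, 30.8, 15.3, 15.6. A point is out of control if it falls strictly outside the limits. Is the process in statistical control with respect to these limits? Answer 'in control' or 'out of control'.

out of control

Compare each point to [10.4, 29.4]: sample 1 = 39.4 > UCL; sample 4 = 30.8 > UCL.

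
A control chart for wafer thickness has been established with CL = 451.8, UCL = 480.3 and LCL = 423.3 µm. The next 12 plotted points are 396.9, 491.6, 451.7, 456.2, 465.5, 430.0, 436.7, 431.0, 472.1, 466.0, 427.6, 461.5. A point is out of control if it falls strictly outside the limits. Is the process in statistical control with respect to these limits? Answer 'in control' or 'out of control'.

out of control

Compare each point to [423.3, 480.3]: sample 1 = 396.9 < LCL; sample 2 = 491.6 > UCL.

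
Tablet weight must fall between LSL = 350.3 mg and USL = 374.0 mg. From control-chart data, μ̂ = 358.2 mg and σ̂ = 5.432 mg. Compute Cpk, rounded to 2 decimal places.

Cpu = (USL − μ̂) / (3σ̂) = (374.0 − 358.2) / (3 × 5.432) = 0.9696; Cpl = (μ̂ − LSL) / (3σ̂) = (358.2 − 350.3) / (3 × 5.432) = 0.4848; Cpk = min(Cpu, Cpl) = 0.4848

0.48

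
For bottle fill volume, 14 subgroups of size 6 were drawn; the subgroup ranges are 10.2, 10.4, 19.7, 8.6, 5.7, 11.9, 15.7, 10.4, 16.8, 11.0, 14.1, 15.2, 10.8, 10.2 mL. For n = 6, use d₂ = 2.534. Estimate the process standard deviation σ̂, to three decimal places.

R̄ = (10.2 + 10.4 + 19.7 + 8.6 + 5.7 + 11.9 + 15.7 + 10.4 + 16.8 + 11.0 + 14.1 + 15.2 + 10.8 + 10.2) / 14 = 12.1929
σ̂ = R̄ / d₂ = 12.1929 / 2.534 = 4.8117

4.812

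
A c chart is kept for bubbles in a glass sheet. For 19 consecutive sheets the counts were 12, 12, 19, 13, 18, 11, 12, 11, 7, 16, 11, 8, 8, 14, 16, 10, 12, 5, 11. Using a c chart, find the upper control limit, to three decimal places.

c̄ = (12 + 12 + 19 + 13 + 18 + 11 + 12 + 11 + 7 + 16 + 11 + 8 + 8 + 14 + 16 + 10 + 12 + 5 + 11) / 19 = 226 / 19 = 11.8947
UCL = c̄ + 3√c̄ = 11.8947 + 3 × √11.8947 = 11.8947 + 3 × 3.4489 = 22.2414

22.241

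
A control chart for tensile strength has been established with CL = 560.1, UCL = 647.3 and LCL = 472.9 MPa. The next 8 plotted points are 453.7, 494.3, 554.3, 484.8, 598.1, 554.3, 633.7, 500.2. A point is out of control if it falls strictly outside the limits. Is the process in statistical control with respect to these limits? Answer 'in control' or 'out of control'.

Compare each point to [472.9, 647.3]: sample 1 = 453.7 < LCL.

out of control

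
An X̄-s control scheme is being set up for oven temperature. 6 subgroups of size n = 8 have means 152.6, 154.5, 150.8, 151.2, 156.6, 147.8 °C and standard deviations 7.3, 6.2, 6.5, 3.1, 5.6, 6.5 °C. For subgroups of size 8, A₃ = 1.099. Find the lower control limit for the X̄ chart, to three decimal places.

145.803

X̄̄ = (152.6 + 154.5 + 150.8 + 151.2 + 156.6 + 147.8) / 6 = 152.2500
s̄ = (7.3 + 6.2 + 6.5 + 3.1 + 5.6 + 6.5) / 6 = 5.8667
LCL = X̄̄ − A₃·s̄ = 152.2500 − 1.099 × 5.8667 = 145.8025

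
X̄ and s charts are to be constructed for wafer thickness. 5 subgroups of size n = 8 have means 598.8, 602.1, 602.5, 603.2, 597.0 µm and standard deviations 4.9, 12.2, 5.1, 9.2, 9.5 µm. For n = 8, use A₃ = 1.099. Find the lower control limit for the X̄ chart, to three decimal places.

X̄̄ = (598.8 + 602.1 + 602.5 + 603.2 + 597.0) / 5 = 600.7200
s̄ = (4.9 + 12.2 + 5.1 + 9.2 + 9.5) / 5 = 8.1800
LCL = X̄̄ − A₃·s̄ = 600.7200 − 1.099 × 8.1800 = 591.7302

591.730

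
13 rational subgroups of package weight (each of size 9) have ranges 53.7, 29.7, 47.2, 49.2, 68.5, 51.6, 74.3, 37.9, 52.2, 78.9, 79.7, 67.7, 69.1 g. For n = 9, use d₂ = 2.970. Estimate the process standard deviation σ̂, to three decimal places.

19.676

R̄ = (53.7 + 29.7 + 47.2 + 49.2 + 68.5 + 51.6 + 74.3 + 37.9 + 52.2 + 78.9 + 79.7 + 67.7 + 69.1) / 13 = 58.4385
σ̂ = R̄ / d₂ = 58.4385 / 2.970 = 19.6762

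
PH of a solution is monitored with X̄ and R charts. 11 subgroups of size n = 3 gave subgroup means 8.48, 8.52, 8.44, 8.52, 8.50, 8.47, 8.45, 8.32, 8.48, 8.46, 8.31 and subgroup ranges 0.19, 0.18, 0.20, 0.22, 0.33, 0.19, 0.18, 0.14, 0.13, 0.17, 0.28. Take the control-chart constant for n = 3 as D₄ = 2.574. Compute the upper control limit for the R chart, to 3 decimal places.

0.517

R̄ = (0.19 + 0.18 + 0.20 + 0.22 + 0.33 + 0.19 + 0.18 + 0.14 + 0.13 + 0.17 + 0.28) / 11 = 2.2100 / 11 = 0.2009
UCL_R = D₄·R̄ = 2.574 × 0.2009 = 0.5171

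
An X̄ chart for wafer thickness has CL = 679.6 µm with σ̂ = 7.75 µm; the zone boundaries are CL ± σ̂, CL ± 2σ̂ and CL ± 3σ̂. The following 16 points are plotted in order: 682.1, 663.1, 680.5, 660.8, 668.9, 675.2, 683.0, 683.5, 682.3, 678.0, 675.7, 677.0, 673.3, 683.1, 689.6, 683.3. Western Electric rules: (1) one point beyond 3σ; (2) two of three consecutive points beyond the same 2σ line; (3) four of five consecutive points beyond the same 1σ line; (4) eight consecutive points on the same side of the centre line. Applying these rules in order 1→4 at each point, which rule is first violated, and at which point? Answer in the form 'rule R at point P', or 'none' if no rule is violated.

rule 2 at point 4

Zone of each point (C = within 1σ̂, B = 1σ̂–2σ̂, A = 2σ̂–3σ̂, * = beyond 3σ̂; sign = side of CL): 1:+C, 2:-A, 3:+C, 4:-A, 5:-B, 6:-C, 7:+C, 8:+C, 9:+C, 10:-C, 11:-C, 12:-C, 13:-C, 14:+C, 15:+B, 16:+C
Rule 2 (two of three consecutive points beyond the same 2σ limit) is satisfied at point 4.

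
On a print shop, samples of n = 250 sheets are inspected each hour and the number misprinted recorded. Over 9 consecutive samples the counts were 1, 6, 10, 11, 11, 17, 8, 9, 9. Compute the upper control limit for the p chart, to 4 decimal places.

0.0720

p̄ = Σdᵢ / (k·n) = 82 / (9 × 250) = 0.03644
UCL = p̄ + 3·√(p̄(1−p̄)/n) = 0.03644 + 3 × √(0.03644×0.96356/250) = 0.03644 + 3 × 0.01185 = 0.07200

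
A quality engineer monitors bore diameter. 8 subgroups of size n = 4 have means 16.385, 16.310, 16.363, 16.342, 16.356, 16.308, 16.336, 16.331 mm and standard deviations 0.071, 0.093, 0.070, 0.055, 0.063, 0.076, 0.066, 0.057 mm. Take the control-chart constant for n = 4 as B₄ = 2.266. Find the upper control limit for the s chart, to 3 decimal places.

s̄ = (0.071 + 0.093 + 0.070 + 0.055 + 0.063 + 0.076 + 0.066 + 0.057) / 8 = 0.0689
UCL_s = B₄·s̄ = 2.266 × 0.0689 = 0.1561

0.156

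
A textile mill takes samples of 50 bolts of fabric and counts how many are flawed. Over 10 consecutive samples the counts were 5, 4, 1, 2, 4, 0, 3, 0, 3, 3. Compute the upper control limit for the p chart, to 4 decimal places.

p̄ = Σdᵢ / (k·n) = 25 / (10 × 50) = 0.05000
UCL = p̄ + 3·√(p̄(1−p̄)/n) = 0.05000 + 3 × √(0.05000×0.95000/50) = 0.05000 + 3 × 0.03082 = 0.14247

0.1425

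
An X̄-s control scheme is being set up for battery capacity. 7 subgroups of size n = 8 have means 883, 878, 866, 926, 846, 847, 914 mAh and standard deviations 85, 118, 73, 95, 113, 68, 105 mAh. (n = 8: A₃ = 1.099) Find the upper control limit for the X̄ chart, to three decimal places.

983.149

X̄̄ = (883 + 878 + 866 + 926 + 846 + 847 + 914) / 7 = 880.0000
s̄ = (85 + 118 + 73 + 95 + 113 + 68 + 105) / 7 = 93.8571
UCL = X̄̄ + A₃·s̄ = 880.0000 + 1.099 × 93.8571 = 983.1490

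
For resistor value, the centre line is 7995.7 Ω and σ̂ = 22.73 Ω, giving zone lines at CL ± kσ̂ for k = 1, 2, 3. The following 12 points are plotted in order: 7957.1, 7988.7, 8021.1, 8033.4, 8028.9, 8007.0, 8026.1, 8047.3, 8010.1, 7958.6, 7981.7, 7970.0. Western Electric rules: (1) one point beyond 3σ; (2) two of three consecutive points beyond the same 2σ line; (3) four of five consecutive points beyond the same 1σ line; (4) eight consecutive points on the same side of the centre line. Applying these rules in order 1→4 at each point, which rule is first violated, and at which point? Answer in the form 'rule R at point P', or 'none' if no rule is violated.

rule 3 at point 7

Zone of each point (C = within 1σ̂, B = 1σ̂–2σ̂, A = 2σ̂–3σ̂, * = beyond 3σ̂; sign = side of CL): 1:-B, 2:-C, 3:+B, 4:+B, 5:+B, 6:+C, 7:+B, 8:+A, 9:+C, 10:-B, 11:-C, 12:-B
Rule 3 (four of five consecutive points beyond the same 1σ limit) is satisfied at point 7.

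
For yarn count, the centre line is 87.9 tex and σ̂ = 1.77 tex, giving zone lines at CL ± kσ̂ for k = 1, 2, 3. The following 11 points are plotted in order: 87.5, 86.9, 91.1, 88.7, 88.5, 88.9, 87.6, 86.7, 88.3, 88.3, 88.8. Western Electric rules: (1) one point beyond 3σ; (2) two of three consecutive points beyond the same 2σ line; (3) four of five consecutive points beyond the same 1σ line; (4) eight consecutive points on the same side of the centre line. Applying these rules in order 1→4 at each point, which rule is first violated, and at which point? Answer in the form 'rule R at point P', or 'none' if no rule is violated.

none

Zone of each point (C = within 1σ̂, B = 1σ̂–2σ̂, A = 2σ̂–3σ̂, * = beyond 3σ̂; sign = side of CL): 1:-C, 2:-C, 3:+B, 4:+C, 5:+C, 6:+C, 7:-C, 8:-C, 9:+C, 10:+C, 11:+C
No rule fires across all 11 points.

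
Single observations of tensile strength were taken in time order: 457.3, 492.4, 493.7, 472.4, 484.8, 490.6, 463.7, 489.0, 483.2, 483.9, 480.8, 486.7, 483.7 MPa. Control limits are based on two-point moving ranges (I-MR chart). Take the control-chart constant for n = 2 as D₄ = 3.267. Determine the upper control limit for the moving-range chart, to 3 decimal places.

Moving ranges: 35.1, 1.3, 21.3, 12.4, 5.8, 26.9, 25.3, 5.8, 0.7, 3.1, 5.9, 3.0; M̄R̄ = 146.6000 / 12 = 12.2167
UCL_MR = D₄·M̄R̄ = 3.267 × 12.2167 = 39.9119

39.912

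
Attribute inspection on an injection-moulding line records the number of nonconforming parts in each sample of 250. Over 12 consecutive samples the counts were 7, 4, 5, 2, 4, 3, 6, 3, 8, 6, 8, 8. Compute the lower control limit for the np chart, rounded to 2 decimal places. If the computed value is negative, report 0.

0.00

p̄ = Σdᵢ / (k·n) = 64 / (12 × 250) = 0.02133
LCL = np̄ − 3·√(np̄(1−p̄)) = 5.3333 − 3 × 2.2846 = -1.5206 → 0 (negative, so LCL = 0)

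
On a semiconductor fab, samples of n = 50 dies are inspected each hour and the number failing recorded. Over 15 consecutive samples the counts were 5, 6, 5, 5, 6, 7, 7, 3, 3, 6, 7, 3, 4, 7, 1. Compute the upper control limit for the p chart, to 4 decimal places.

0.2273

p̄ = Σdᵢ / (k·n) = 75 / (15 × 50) = 0.10000
UCL = p̄ + 3·√(p̄(1−p̄)/n) = 0.10000 + 3 × √(0.10000×0.90000/50) = 0.10000 + 3 × 0.04243 = 0.22728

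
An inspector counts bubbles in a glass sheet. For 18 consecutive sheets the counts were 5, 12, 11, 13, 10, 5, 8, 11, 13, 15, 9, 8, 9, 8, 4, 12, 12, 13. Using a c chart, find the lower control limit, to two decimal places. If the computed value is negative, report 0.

c̄ = (5 + 12 + 11 + 13 + 10 + 5 + 8 + 11 + 13 + 15 + 9 + 8 + 9 + 8 + 4 + 12 + 12 + 13) / 18 = 178 / 18 = 9.8889
LCL = c̄ − 3√c̄ = 9.8889 − 3 × 3.1447 = 0.4549

0.45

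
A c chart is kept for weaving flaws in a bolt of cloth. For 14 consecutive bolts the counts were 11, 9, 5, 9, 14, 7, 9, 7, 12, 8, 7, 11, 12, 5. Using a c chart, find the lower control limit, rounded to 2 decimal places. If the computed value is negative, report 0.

c̄ = (11 + 9 + 5 + 9 + 14 + 7 + 9 + 7 + 12 + 8 + 7 + 11 + 12 + 5) / 14 = 126 / 14 = 9.0000
LCL = c̄ − 3√c̄ = 9.0000 − 3 × 3.0000 = 0.0000

0.00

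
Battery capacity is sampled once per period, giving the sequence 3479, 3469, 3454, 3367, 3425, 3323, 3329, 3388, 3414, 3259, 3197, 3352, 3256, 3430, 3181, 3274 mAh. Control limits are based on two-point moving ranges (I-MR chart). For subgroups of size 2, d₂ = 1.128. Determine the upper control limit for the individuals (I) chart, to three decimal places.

X̄ = (3479 + 3469 + 3454 + 3367 + 3425 + 3323 + 3329 + 3388 + 3414 + 3259 + 3197 + 3352 + 3256 + 3430 + 3181 + 3274) / 16 = 3349.8125
Moving ranges: 10, 15, 87, 58, 102, 6, 59, 26, 155, 62, 155, 96, 174, 249, 93; M̄R̄ = 1347.0000 / 15 = 89.8000
UCL = X̄ + 3·M̄R̄/d₂ = 3349.8125 + 3 × 89.8000 / 1.128 = 3588.6423

3588.642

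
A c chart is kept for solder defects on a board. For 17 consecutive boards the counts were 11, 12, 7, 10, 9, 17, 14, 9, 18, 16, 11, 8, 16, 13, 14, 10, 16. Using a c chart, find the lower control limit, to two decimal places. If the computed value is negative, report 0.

c̄ = (11 + 12 + 7 + 10 + 9 + 17 + 14 + 9 + 18 + 16 + 11 + 8 + 16 + 13 + 14 + 10 + 16) / 17 = 211 / 17 = 12.4118
LCL = c̄ − 3√c̄ = 12.4118 − 3 × 3.5230 = 1.8427

1.84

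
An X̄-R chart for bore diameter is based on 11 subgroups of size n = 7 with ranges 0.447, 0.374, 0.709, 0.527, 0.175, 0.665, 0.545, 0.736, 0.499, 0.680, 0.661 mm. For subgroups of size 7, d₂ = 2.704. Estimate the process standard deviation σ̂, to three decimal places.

0.202

R̄ = (0.447 + 0.374 + 0.709 + 0.527 + 0.175 + 0.665 + 0.545 + 0.736 + 0.499 + 0.680 + 0.661) / 11 = 0.5471
σ̂ = R̄ / d₂ = 0.5471 / 2.704 = 0.2023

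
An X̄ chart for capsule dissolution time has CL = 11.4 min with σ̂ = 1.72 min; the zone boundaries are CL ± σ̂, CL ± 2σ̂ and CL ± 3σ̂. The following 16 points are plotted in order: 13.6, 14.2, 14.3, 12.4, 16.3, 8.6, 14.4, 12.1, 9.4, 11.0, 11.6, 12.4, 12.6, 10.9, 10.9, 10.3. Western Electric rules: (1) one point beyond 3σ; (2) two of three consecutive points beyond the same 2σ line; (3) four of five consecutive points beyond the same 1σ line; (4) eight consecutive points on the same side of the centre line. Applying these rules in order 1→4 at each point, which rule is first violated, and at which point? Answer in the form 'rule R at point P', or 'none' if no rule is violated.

rule 3 at point 5

Zone of each point (C = within 1σ̂, B = 1σ̂–2σ̂, A = 2σ̂–3σ̂, * = beyond 3σ̂; sign = side of CL): 1:+B, 2:+B, 3:+B, 4:+C, 5:+A, 6:-B, 7:+B, 8:+C, 9:-B, 10:-C, 11:+C, 12:+C, 13:+C, 14:-C, 15:-C, 16:-C
Rule 3 (four of five consecutive points beyond the same 1σ limit) is satisfied at point 5.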